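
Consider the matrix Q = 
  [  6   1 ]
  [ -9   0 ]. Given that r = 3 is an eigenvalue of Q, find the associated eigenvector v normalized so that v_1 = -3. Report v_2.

9

Q − 3I = [[3, 1], [-9, -3]].
Solving (Q − 3I)v = 0 gives the eigenspace spanned by (-3, 9).
With v_1 = -3, v = (-3, 9), so v_2 = 9.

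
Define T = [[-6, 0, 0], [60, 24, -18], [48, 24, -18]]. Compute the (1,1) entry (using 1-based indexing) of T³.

Characteristic polynomial: λ^3 - 36λ = λ(λ - 6)(λ + 6), so the eigenvalues are -6, 0, 6.
λ=-6: eigenvector (1, -2, 0).
λ=6: eigenvector (0, 1, 1).
λ=0: eigenvector (0, 3, 4).
P = [[1, 0, 0], [-2, 1, 3], [0, 1, 4]], D = diag(-6, 6, 0), P⁻¹ = [[1, 0, 0], [8, 4, -3], [-2, -1, 1]].
T³ = P·diag(-216, 216, 0)·P⁻¹ = [[-216, 0, 0], [2160, 864, -648], [1728, 864, -648]].
The requested entry is -216.

-216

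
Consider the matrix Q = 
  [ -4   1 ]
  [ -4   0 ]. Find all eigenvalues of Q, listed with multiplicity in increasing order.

Characteristic polynomial: p(t) = t^2 + 4t + 4 = (t + 2)^2.
Roots (with multiplicity): -2, -2.

-2, -2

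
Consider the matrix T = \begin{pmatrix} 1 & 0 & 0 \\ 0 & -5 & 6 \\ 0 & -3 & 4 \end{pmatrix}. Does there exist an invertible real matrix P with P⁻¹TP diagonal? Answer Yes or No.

Characteristic polynomial: p(λ) = λ^3 - 3λ + 2 = (λ - 1)^2(λ + 2).
λ = 1 has algebraic multiplicity 2; rank(T − 1I) = 1, so geometric multiplicity = 2.
Every eigenvalue has geometric = algebraic multiplicity, so T is diagonalizable.

Yes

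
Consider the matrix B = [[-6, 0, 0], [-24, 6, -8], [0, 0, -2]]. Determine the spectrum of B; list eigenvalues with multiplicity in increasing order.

Characteristic polynomial: p(μ) = μ^3 + 2μ^2 - 36μ - 72 = (μ - 6)(μ + 2)(μ + 6).
Roots (with multiplicity): -6, -2, 6.

-6, -2, 6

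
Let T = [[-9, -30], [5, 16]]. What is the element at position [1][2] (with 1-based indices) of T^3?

Characteristic polynomial: μ^2 - 7μ + 6 = (μ - 6)(μ - 1), so the eigenvalues are 1, 6.
μ=6: eigenvector (-2, 1).
μ=1: eigenvector (-3, 1).
P = [[-2, -3], [1, 1]], D = diag(6, 1), P⁻¹ = [[1, 3], [-1, -2]].
T³ = P·diag(216, 1)·P⁻¹ = [[-429, -1290], [215, 646]].
The requested entry is -1290.

-1290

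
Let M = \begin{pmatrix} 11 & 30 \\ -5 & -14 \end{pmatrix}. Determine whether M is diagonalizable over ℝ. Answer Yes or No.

Yes

Characteristic polynomial: p(r) = r^2 + 3r - 4 = (r - 1)(r + 4).
All 2 eigenvalues are distinct, so M is diagonalizable.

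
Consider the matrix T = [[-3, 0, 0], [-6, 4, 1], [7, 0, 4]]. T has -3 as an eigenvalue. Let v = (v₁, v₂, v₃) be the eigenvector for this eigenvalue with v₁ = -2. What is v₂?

-2

T + 3I = [[0, 0, 0], [-6, 7, 1], [7, 0, 7]].
Solving (T + 3I)v = 0 gives the eigenspace spanned by (-2, -2, 2).
With v₁ = -2, v = (-2, -2, 2), so v₂ = -2.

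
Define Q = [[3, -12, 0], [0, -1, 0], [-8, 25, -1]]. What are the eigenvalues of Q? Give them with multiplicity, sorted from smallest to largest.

-1, -1, 3

Characteristic polynomial: p(r) = r^3 - r^2 - 5r - 3 = (r - 3)(r + 1)^2.
Roots (with multiplicity): -1, -1, 3.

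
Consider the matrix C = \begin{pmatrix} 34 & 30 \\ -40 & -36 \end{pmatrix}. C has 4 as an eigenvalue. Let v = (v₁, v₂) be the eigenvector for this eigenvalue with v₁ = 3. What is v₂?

C − 4I = [[30, 30], [-40, -40]].
Solving (C − 4I)v = 0 gives the eigenspace spanned by (3, -3).
With v₁ = 3, v = (3, -3), so v₂ = -3.

-3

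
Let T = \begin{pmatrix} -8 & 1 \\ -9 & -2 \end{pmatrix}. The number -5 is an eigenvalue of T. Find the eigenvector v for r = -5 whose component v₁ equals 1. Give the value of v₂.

3

T + 5I = [[-3, 1], [-9, 3]].
Solving (T + 5I)v = 0 gives the eigenspace spanned by (1, 3).
With v₁ = 1, v = (1, 3), so v₂ = 3.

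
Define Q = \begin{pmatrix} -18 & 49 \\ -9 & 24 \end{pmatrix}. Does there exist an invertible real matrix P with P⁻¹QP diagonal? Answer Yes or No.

Characteristic polynomial: p(μ) = μ^2 - 6μ + 9 = (μ - 3)^2.
μ = 3 has algebraic multiplicity 2; rank(Q − 3I) = 1, so geometric multiplicity = 1.
Geometric multiplicity < algebraic multiplicity, so Q is not diagonalizable.

No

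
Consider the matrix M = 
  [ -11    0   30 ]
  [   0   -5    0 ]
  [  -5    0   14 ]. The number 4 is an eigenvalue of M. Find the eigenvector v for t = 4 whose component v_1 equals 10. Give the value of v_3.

5

M − 4I = [[-15, 0, 30], [0, -9, 0], [-5, 0, 10]].
Solving (M − 4I)v = 0 gives the eigenspace spanned by (10, 0, 5).
With v_1 = 10, v = (10, 0, 5), so v_3 = 5.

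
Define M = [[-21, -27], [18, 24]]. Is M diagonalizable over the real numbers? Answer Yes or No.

Characteristic polynomial: p(r) = r^2 - 3r - 18 = (r - 6)(r + 3).
All 2 eigenvalues are distinct, so M is diagonalizable.

Yes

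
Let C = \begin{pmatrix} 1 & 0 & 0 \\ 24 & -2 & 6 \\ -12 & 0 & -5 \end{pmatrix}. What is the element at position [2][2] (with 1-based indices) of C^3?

Characteristic polynomial: r^3 + 6r^2 + 3r - 10 = (r - 1)(r + 2)(r + 5), so the eigenvalues are -5, -2, 1.
r=1: eigenvector (1, 4, -2).
r=-2: eigenvector (0, 1, 0).
r=-5: eigenvector (0, -2, 1).
P = [[1, 0, 0], [4, 1, -2], [-2, 0, 1]], D = diag(1, -2, -5), P⁻¹ = [[1, 0, 0], [0, 1, 2], [2, 0, 1]].
C³ = P·diag(1, -8, -125)·P⁻¹ = [[1, 0, 0], [504, -8, 234], [-252, 0, -125]].
The requested entry is -8.

-8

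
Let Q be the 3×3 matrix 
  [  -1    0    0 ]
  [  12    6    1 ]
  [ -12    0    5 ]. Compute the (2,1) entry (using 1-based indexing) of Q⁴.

1248

Characteristic polynomial: t^3 - 10t^2 + 19t + 30 = (t - 6)(t - 5)(t + 1), so the eigenvalues are -1, 5, 6.
t=-1: eigenvector (1, -2, 2).
t=6: eigenvector (0, 1, 0).
t=5: eigenvector (0, -1, 1).
P = [[1, 0, 0], [-2, 1, -1], [2, 0, 1]], D = diag(-1, 6, 5), P⁻¹ = [[1, 0, 0], [0, 1, 1], [-2, 0, 1]].
Q⁴ = P·diag(1, 1296, 625)·P⁻¹ = [[1, 0, 0], [1248, 1296, 671], [-1248, 0, 625]].
The requested entry is 1248.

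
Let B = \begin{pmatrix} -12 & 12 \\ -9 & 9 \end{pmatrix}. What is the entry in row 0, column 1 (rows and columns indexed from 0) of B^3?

Characteristic polynomial: λ^2 + 3λ = λ(λ + 3), so the eigenvalues are -3, 0.
λ=0: eigenvector (1, 1).
λ=-3: eigenvector (4, 3).
P = [[1, 4], [1, 3]], D = diag(0, -3), P⁻¹ = [[-3, 4], [1, -1]].
B³ = P·diag(0, -27)·P⁻¹ = [[-108, 108], [-81, 81]].
The requested entry is 108.

108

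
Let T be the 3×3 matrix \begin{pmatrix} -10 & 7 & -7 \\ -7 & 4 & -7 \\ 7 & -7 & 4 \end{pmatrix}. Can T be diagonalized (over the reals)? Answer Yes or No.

Characteristic polynomial: p(s) = s^3 + 2s^2 - 15s - 36 = (s - 4)(s + 3)^2.
s = -3 has algebraic multiplicity 2; rank(T + 3I) = 1, so geometric multiplicity = 2.
Every eigenvalue has geometric = algebraic multiplicity, so T is diagonalizable.

Yes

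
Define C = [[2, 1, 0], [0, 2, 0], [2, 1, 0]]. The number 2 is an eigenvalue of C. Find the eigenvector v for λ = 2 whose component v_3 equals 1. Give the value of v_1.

1

C − 2I = [[0, 1, 0], [0, 0, 0], [2, 1, -2]].
Solving (C − 2I)v = 0 gives the eigenspace spanned by (1, 0, 1).
With v_3 = 1, v = (1, 0, 1), so v_1 = 1.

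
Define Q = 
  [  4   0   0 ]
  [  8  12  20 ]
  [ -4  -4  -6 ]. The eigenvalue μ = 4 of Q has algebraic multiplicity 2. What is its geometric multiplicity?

Q − 4I = [[0, 0, 0], [8, 8, 20], [-4, -4, -10]].
This matrix has rank 1, so its null space has dimension 3 − 1 = 2.

2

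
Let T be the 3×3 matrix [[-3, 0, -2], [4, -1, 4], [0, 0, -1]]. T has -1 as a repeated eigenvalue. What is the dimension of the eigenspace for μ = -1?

2

T + 1I = [[-2, 0, -2], [4, 0, 4], [0, 0, 0]].
This matrix has rank 1, so its null space has dimension 3 − 1 = 2.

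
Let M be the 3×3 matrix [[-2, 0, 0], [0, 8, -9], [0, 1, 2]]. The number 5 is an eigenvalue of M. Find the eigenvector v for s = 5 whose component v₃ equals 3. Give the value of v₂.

M − 5I = [[-7, 0, 0], [0, 3, -9], [0, 1, -3]].
Solving (M − 5I)v = 0 gives the eigenspace spanned by (0, 9, 3).
With v₃ = 3, v = (0, 9, 3), so v₂ = 9.

9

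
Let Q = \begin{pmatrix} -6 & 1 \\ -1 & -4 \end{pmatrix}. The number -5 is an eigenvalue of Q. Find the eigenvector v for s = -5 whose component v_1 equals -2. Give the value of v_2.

Q + 5I = [[-1, 1], [-1, 1]].
Solving (Q + 5I)v = 0 gives the eigenspace spanned by (-2, -2).
With v_1 = -2, v = (-2, -2), so v_2 = -2.

-2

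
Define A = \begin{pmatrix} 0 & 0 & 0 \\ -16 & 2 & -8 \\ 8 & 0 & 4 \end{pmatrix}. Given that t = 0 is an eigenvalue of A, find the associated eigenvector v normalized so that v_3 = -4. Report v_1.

A = [[0, 0, 0], [-16, 2, -8], [8, 0, 4]].
Solving (A)v = 0 gives the eigenspace spanned by (2, 0, -4).
With v_3 = -4, v = (2, 0, -4), so v_1 = 2.

2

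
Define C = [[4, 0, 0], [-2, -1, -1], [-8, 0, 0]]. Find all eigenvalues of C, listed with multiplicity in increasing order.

-1, 0, 4

Characteristic polynomial: p(λ) = λ^3 - 3λ^2 - 4λ = λ(λ - 4)(λ + 1).
Roots (with multiplicity): -1, 0, 4.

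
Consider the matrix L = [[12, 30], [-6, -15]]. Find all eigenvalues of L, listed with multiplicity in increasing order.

Characteristic polynomial: p(s) = s^2 + 3s = s(s + 3).
Roots (with multiplicity): -3, 0.

-3, 0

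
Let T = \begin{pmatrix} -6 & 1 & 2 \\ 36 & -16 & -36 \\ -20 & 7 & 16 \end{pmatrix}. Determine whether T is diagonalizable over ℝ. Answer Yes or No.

No

Characteristic polynomial: p(r) = r^3 + 6r^2 - 32 = (r - 2)(r + 4)^2.
r = -4 has algebraic multiplicity 2; rank(T + 4I) = 2, so geometric multiplicity = 1.
Geometric multiplicity < algebraic multiplicity, so T is not diagonalizable.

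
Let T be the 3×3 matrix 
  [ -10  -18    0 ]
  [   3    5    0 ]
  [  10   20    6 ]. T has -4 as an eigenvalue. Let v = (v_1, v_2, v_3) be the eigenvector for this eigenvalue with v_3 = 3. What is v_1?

-9

T + 4I = [[-6, -18, 0], [3, 9, 0], [10, 20, 10]].
Solving (T + 4I)v = 0 gives the eigenspace spanned by (-9, 3, 3).
With v_3 = 3, v = (-9, 3, 3), so v_1 = -9.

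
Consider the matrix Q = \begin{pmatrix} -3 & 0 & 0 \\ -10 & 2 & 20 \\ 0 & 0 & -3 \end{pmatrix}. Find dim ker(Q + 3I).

Q + 3I = [[0, 0, 0], [-10, 5, 20], [0, 0, 0]].
This matrix has rank 1, so its null space has dimension 3 − 1 = 2.

2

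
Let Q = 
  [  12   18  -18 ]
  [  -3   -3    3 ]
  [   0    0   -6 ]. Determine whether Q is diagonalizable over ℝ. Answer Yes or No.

Characteristic polynomial: p(λ) = λ^3 - 3λ^2 - 36λ + 108 = (λ - 6)(λ - 3)(λ + 6).
All 3 eigenvalues are distinct, so Q is diagonalizable.

Yes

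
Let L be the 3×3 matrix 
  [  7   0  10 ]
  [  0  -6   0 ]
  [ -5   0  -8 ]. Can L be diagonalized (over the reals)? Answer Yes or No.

Yes

Characteristic polynomial: p(r) = r^3 + 7r^2 - 36 = (r - 2)(r + 3)(r + 6).
All 3 eigenvalues are distinct, so L is diagonalizable.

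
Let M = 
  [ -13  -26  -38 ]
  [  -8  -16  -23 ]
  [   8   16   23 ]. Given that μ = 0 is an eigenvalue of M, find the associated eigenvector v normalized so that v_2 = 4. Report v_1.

M = [[-13, -26, -38], [-8, -16, -23], [8, 16, 23]].
Solving (M)v = 0 gives the eigenspace spanned by (-8, 4, 0).
With v_2 = 4, v = (-8, 4, 0), so v_1 = -8.

-8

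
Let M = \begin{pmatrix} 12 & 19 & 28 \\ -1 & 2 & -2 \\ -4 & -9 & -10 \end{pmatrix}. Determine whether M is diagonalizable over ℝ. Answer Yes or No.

Characteristic polynomial: p(μ) = μ^3 - 4μ^2 - 3μ + 18 = (μ - 3)^2(μ + 2).
μ = 3 has algebraic multiplicity 2; rank(M − 3I) = 2, so geometric multiplicity = 1.
Geometric multiplicity < algebraic multiplicity, so M is not diagonalizable.

No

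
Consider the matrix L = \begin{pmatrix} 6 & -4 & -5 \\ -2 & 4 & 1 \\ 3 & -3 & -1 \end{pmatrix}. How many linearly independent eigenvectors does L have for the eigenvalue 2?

1

L − 2I = [[4, -4, -5], [-2, 2, 1], [3, -3, -3]].
This matrix has rank 2, so its null space has dimension 3 − 2 = 1.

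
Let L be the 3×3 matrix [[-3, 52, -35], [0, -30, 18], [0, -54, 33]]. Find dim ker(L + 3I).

1

L + 3I = [[0, 52, -35], [0, -27, 18], [0, -54, 36]].
This matrix has rank 2, so its null space has dimension 3 − 2 = 1.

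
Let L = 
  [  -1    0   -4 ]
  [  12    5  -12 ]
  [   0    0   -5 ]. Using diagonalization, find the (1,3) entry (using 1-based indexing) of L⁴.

Characteristic polynomial: λ^3 + λ^2 - 25λ - 25 = (λ - 5)(λ + 1)(λ + 5), so the eigenvalues are -5, -1, 5.
λ=-1: eigenvector (1, -2, 0).
λ=5: eigenvector (0, 1, 0).
λ=-5: eigenvector (1, 0, 1).
P = [[1, 0, 1], [-2, 1, 0], [0, 0, 1]], D = diag(-1, 5, -5), P⁻¹ = [[1, 0, -1], [2, 1, -2], [0, 0, 1]].
L⁴ = P·diag(1, 625, 625)·P⁻¹ = [[1, 0, 624], [1248, 625, -1248], [0, 0, 625]].
The requested entry is 624.

624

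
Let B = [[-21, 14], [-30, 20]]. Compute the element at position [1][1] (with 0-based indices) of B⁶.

-20

Characteristic polynomial: λ^2 + λ = λ(λ + 1), so the eigenvalues are -1, 0.
λ=-1: eigenvector (7, 10).
λ=0: eigenvector (2, 3).
P = [[7, 2], [10, 3]], D = diag(-1, 0), P⁻¹ = [[3, -2], [-10, 7]].
B⁶ = P·diag(1, 0)·P⁻¹ = [[21, -14], [30, -20]].
The requested entry is -20.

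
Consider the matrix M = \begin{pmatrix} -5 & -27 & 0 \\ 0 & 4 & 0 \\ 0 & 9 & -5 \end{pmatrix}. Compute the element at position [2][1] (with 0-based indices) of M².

Characteristic polynomial: λ^3 + 6λ^2 - 15λ - 100 = (λ - 4)(λ + 5)^2, so the eigenvalues are -5, -5, 4.
λ=-5: eigenvector (-1, 0, 2).
λ=4: eigenvector (-3, 1, 1).
λ=-5: eigenvector (-1, 0, 1).
P = [[-1, -3, -1], [0, 1, 0], [2, 1, 1]], D = diag(-5, 4, -5), P⁻¹ = [[1, 2, 1], [0, 1, 0], [-2, -5, -1]].
M² = P·diag(25, 16, 25)·P⁻¹ = [[25, 27, 0], [0, 16, 0], [0, -9, 25]].
The requested entry is -9.

-9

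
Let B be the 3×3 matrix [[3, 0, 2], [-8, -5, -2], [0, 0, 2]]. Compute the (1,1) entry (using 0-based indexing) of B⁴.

Characteristic polynomial: μ^3 - 19μ + 30 = (μ - 3)(μ - 2)(μ + 5), so the eigenvalues are -5, 2, 3.
μ=3: eigenvector (1, -1, 0).
μ=2: eigenvector (-2, 2, 1).
μ=-5: eigenvector (0, 1, 0).
P = [[1, -2, 0], [-1, 2, 1], [0, 1, 0]], D = diag(3, 2, -5), P⁻¹ = [[1, 0, 2], [0, 0, 1], [1, 1, 0]].
B⁴ = P·diag(81, 16, 625)·P⁻¹ = [[81, 0, 130], [544, 625, -130], [0, 0, 16]].
The requested entry is 625.

625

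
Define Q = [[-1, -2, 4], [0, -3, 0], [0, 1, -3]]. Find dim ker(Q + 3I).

1

Q + 3I = [[2, -2, 4], [0, 0, 0], [0, 1, 0]].
This matrix has rank 2, so its null space has dimension 3 − 2 = 1.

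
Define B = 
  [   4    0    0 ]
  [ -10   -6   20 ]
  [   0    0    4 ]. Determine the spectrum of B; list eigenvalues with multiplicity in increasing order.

Characteristic polynomial: p(λ) = λ^3 - 2λ^2 - 32λ + 96 = (λ - 4)^2(λ + 6).
Roots (with multiplicity): -6, 4, 4.

-6, 4, 4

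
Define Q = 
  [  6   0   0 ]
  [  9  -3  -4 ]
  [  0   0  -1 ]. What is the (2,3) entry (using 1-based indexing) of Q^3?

Characteristic polynomial: λ^3 - 2λ^2 - 21λ - 18 = (λ - 6)(λ + 1)(λ + 3), so the eigenvalues are -3, -1, 6.
λ=-1: eigenvector (0, -2, 1).
λ=-3: eigenvector (0, 1, 0).
λ=6: eigenvector (1, 1, 0).
P = [[0, 0, 1], [-2, 1, 1], [1, 0, 0]], D = diag(-1, -3, 6), P⁻¹ = [[0, 0, 1], [-1, 1, 2], [1, 0, 0]].
Q³ = P·diag(-1, -27, 216)·P⁻¹ = [[216, 0, 0], [243, -27, -52], [0, 0, -1]].
The requested entry is -52.

-52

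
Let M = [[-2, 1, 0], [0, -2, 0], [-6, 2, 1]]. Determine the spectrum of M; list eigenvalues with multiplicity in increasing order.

-2, -2, 1

Characteristic polynomial: p(r) = r^3 + 3r^2 - 4 = (r - 1)(r + 2)^2.
Roots (with multiplicity): -2, -2, 1.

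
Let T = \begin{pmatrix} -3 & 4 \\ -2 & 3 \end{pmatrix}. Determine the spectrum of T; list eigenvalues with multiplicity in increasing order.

-1, 1

Characteristic polynomial: p(r) = r^2 - 1 = (r - 1)(r + 1).
Roots (with multiplicity): -1, 1.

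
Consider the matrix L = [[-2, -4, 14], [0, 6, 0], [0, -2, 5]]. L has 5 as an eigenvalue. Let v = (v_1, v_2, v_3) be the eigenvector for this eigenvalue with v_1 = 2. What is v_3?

L − 5I = [[-7, -4, 14], [0, 1, 0], [0, -2, 0]].
Solving (L − 5I)v = 0 gives the eigenspace spanned by (2, 0, 1).
With v_1 = 2, v = (2, 0, 1), so v_3 = 1.

1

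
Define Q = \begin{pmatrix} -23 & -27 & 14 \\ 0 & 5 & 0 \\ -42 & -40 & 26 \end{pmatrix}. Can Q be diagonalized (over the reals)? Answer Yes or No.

Characteristic polynomial: p(s) = s^3 - 8s^2 + 5s + 50 = (s - 5)^2(s + 2).
s = 5 has algebraic multiplicity 2; rank(Q − 5I) = 2, so geometric multiplicity = 1.
Geometric multiplicity < algebraic multiplicity, so Q is not diagonalizable.

No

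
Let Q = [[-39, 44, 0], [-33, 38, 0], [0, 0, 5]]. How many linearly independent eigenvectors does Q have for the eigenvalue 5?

Q − 5I = [[-44, 44, 0], [-33, 33, 0], [0, 0, 0]].
This matrix has rank 1, so its null space has dimension 3 − 1 = 2.

2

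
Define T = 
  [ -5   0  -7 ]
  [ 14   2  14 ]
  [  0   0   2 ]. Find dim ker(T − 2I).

T − 2I = [[-7, 0, -7], [14, 0, 14], [0, 0, 0]].
This matrix has rank 1, so its null space has dimension 3 − 1 = 2.

2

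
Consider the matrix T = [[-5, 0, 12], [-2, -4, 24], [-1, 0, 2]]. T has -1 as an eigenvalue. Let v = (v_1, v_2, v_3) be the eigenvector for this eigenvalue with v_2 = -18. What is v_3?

T + 1I = [[-4, 0, 12], [-2, -3, 24], [-1, 0, 3]].
Solving (T + 1I)v = 0 gives the eigenspace spanned by (-9, -18, -3).
With v_2 = -18, v = (-9, -18, -3), so v_3 = -3.

-3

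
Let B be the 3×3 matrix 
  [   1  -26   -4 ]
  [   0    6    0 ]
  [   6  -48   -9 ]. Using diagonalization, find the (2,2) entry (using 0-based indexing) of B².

57

Characteristic polynomial: t^3 + 2t^2 - 33t - 90 = (t - 6)(t + 3)(t + 5), so the eigenvalues are -5, -3, 6.
t=-5: eigenvector (2, 0, 3).
t=6: eigenvector (-2, 1, -4).
t=-3: eigenvector (-1, 0, -1).
P = [[2, -2, -1], [0, 1, 0], [3, -4, -1]], D = diag(-5, 6, -3), P⁻¹ = [[-1, 2, 1], [0, 1, 0], [-3, 2, 2]].
B² = P·diag(25, 36, 9)·P⁻¹ = [[-23, 10, 32], [0, 36, 0], [-48, -12, 57]].
The requested entry is 57.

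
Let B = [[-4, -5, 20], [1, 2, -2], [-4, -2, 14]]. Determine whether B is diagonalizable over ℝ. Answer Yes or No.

No

Characteristic polynomial: p(s) = s^3 - 12s^2 + 45s - 54 = (s - 6)(s - 3)^2.
s = 3 has algebraic multiplicity 2; rank(B − 3I) = 2, so geometric multiplicity = 1.
Geometric multiplicity < algebraic multiplicity, so B is not diagonalizable.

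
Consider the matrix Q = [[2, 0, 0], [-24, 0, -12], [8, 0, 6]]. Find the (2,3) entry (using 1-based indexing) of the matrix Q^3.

-432

Characteristic polynomial: t^3 - 8t^2 + 12t = t(t - 6)(t - 2), so the eigenvalues are 0, 2, 6.
t=2: eigenvector (1, 0, -2).
t=0: eigenvector (0, 1, 0).
t=6: eigenvector (0, -2, 1).
P = [[1, 0, 0], [0, 1, -2], [-2, 0, 1]], D = diag(2, 0, 6), P⁻¹ = [[1, 0, 0], [4, 1, 2], [2, 0, 1]].
Q³ = P·diag(8, 0, 216)·P⁻¹ = [[8, 0, 0], [-864, 0, -432], [416, 0, 216]].
The requested entry is -432.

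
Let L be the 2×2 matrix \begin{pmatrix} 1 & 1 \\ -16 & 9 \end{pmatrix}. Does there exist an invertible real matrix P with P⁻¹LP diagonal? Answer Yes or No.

No

Characteristic polynomial: p(μ) = μ^2 - 10μ + 25 = (μ - 5)^2.
μ = 5 has algebraic multiplicity 2; rank(L − 5I) = 1, so geometric multiplicity = 1.
Geometric multiplicity < algebraic multiplicity, so L is not diagonalizable.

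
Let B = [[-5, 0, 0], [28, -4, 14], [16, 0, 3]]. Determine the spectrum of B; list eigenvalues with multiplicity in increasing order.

-5, -4, 3

Characteristic polynomial: p(μ) = μ^3 + 6μ^2 - 7μ - 60 = (μ - 3)(μ + 4)(μ + 5).
Roots (with multiplicity): -5, -4, 3.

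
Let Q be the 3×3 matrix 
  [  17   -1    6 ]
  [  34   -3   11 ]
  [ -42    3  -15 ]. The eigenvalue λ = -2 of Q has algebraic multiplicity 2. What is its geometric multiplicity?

Q + 2I = [[19, -1, 6], [34, -1, 11], [-42, 3, -13]].
This matrix has rank 2, so its null space has dimension 3 − 2 = 1.

1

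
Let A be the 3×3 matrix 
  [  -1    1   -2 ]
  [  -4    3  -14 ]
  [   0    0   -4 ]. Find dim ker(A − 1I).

1

A − 1I = [[-2, 1, -2], [-4, 2, -14], [0, 0, -5]].
This matrix has rank 2, so its null space has dimension 3 − 2 = 1.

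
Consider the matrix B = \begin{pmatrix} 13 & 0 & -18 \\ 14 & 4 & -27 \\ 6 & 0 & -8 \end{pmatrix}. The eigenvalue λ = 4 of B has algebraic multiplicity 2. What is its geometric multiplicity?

1

B − 4I = [[9, 0, -18], [14, 0, -27], [6, 0, -12]].
This matrix has rank 2, so its null space has dimension 3 − 2 = 1.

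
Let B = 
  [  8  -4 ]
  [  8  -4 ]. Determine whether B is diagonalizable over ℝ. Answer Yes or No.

Yes

Characteristic polynomial: p(s) = s^2 - 4s = s(s - 4).
All 2 eigenvalues are distinct, so B is diagonalizable.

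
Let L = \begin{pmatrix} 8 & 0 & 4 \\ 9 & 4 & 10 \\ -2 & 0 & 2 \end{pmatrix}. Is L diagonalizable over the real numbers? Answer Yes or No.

Characteristic polynomial: p(r) = r^3 - 14r^2 + 64r - 96 = (r - 6)(r - 4)^2.
r = 4 has algebraic multiplicity 2; rank(L − 4I) = 2, so geometric multiplicity = 1.
Geometric multiplicity < algebraic multiplicity, so L is not diagonalizable.

No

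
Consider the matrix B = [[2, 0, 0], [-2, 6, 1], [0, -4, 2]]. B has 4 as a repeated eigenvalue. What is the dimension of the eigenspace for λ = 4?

B − 4I = [[-2, 0, 0], [-2, 2, 1], [0, -4, -2]].
This matrix has rank 2, so its null space has dimension 3 − 2 = 1.

1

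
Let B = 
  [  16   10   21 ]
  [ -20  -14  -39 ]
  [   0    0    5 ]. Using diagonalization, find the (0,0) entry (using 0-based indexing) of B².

56

Characteristic polynomial: λ^3 - 7λ^2 - 14λ + 120 = (λ - 6)(λ - 5)(λ + 4), so the eigenvalues are -4, 5, 6.
λ=-4: eigenvector (-1, 2, 0).
λ=6: eigenvector (-1, 1, 0).
λ=5: eigenvector (-1, -1, 1).
P = [[-1, -1, -1], [2, 1, -1], [0, 0, 1]], D = diag(-4, 6, 5), P⁻¹ = [[1, 1, 2], [-2, -1, -3], [0, 0, 1]].
B² = P·diag(16, 36, 25)·P⁻¹ = [[56, 20, 51], [-40, -4, -69], [0, 0, 25]].
The requested entry is 56.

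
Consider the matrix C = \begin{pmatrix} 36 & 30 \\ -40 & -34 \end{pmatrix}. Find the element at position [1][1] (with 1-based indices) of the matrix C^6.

Characteristic polynomial: μ^2 - 2μ - 24 = (μ - 6)(μ + 4), so the eigenvalues are -4, 6.
μ=6: eigenvector (1, -1).
μ=-4: eigenvector (-3, 4).
P = [[1, -3], [-1, 4]], D = diag(6, -4), P⁻¹ = [[4, 3], [1, 1]].
C⁶ = P·diag(46656, 4096)·P⁻¹ = [[174336, 127680], [-170240, -123584]].
The requested entry is 174336.

174336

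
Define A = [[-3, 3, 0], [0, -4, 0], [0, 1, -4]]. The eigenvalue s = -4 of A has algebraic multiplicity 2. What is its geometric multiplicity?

A + 4I = [[1, 3, 0], [0, 0, 0], [0, 1, 0]].
This matrix has rank 2, so its null space has dimension 3 − 2 = 1.

1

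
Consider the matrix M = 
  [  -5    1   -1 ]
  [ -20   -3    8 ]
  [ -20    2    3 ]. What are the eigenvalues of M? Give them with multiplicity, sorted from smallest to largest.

Characteristic polynomial: p(r) = r^3 + 5r^2 - 25r - 125 = (r - 5)(r + 5)^2.
Roots (with multiplicity): -5, -5, 5.

-5, -5, 5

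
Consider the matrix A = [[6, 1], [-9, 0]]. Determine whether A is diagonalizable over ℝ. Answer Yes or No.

No

Characteristic polynomial: p(t) = t^2 - 6t + 9 = (t - 3)^2.
t = 3 has algebraic multiplicity 2; rank(A − 3I) = 1, so geometric multiplicity = 1.
Geometric multiplicity < algebraic multiplicity, so A is not diagonalizable.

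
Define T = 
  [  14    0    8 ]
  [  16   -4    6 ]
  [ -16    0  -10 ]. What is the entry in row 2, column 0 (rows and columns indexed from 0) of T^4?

-2560

Characteristic polynomial: r^3 - 28r - 48 = (r - 6)(r + 2)(r + 4), so the eigenvalues are -4, -2, 6.
r=-2: eigenvector (-1, -2, 2).
r=-4: eigenvector (0, 1, 0).
r=6: eigenvector (-1, -1, 1).
P = [[-1, 0, -1], [-2, 1, -1], [2, 0, 1]], D = diag(-2, -4, 6), P⁻¹ = [[1, 0, 1], [0, 1, 1], [-2, 0, -1]].
T⁴ = P·diag(16, 256, 1296)·P⁻¹ = [[2576, 0, 1280], [2560, 256, 1520], [-2560, 0, -1264]].
The requested entry is -2560.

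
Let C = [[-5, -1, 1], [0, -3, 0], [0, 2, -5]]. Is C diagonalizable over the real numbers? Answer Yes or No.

Characteristic polynomial: p(s) = s^3 + 13s^2 + 55s + 75 = (s + 3)(s + 5)^2.
s = -5 has algebraic multiplicity 2; rank(C + 5I) = 2, so geometric multiplicity = 1.
Geometric multiplicity < algebraic multiplicity, so C is not diagonalizable.

No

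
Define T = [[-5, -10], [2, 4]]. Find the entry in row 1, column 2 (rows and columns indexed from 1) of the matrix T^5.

-10

Characteristic polynomial: μ^2 + μ = μ(μ + 1), so the eigenvalues are -1, 0.
μ=-1: eigenvector (5, -2).
μ=0: eigenvector (-2, 1).
P = [[5, -2], [-2, 1]], D = diag(-1, 0), P⁻¹ = [[1, 2], [2, 5]].
T⁵ = P·diag(-1, 0)·P⁻¹ = [[-5, -10], [2, 4]].
The requested entry is -10.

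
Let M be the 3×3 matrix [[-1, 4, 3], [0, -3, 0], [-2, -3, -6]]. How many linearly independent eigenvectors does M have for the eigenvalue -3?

M + 3I = [[2, 4, 3], [0, 0, 0], [-2, -3, -3]].
This matrix has rank 2, so its null space has dimension 3 − 2 = 1.

1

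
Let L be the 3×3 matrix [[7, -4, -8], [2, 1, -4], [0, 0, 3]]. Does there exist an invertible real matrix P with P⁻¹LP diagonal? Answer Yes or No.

Yes

Characteristic polynomial: p(μ) = μ^3 - 11μ^2 + 39μ - 45 = (μ - 5)(μ - 3)^2.
μ = 3 has algebraic multiplicity 2; rank(L − 3I) = 1, so geometric multiplicity = 2.
Every eigenvalue has geometric = algebraic multiplicity, so L is diagonalizable.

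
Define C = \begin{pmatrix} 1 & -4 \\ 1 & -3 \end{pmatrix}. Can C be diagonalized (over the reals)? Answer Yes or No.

No

Characteristic polynomial: p(r) = r^2 + 2r + 1 = (r + 1)^2.
r = -1 has algebraic multiplicity 2; rank(C + 1I) = 1, so geometric multiplicity = 1.
Geometric multiplicity < algebraic multiplicity, so C is not diagonalizable.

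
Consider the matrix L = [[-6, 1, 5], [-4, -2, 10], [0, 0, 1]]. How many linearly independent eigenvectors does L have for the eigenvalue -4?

L + 4I = [[-2, 1, 5], [-4, 2, 10], [0, 0, 5]].
This matrix has rank 2, so its null space has dimension 3 − 2 = 1.

1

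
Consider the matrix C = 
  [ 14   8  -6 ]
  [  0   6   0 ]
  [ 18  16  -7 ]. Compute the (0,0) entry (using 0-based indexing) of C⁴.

2452

Characteristic polynomial: t^3 - 13t^2 + 52t - 60 = (t - 6)(t - 5)(t - 2), so the eigenvalues are 2, 5, 6.
t=2: eigenvector (1, 0, 2).
t=6: eigenvector (2, 1, 4).
t=5: eigenvector (-2, 0, -3).
P = [[1, 2, -2], [0, 1, 0], [2, 4, -3]], D = diag(2, 6, 5), P⁻¹ = [[-3, -2, 2], [0, 1, 0], [-2, 0, 1]].
C⁴ = P·diag(16, 1296, 625)·P⁻¹ = [[2452, 2560, -1218], [0, 1296, 0], [3654, 5120, -1811]].
The requested entry is 2452.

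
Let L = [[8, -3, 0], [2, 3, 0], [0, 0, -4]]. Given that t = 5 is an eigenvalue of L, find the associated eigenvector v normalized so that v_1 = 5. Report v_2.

L − 5I = [[3, -3, 0], [2, -2, 0], [0, 0, -9]].
Solving (L − 5I)v = 0 gives the eigenspace spanned by (5, 5, 0).
With v_1 = 5, v = (5, 5, 0), so v_2 = 5.

5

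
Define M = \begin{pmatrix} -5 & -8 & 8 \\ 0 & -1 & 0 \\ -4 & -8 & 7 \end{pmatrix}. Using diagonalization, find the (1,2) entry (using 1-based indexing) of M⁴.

-160

Characteristic polynomial: λ^3 - λ^2 - 5λ - 3 = (λ - 3)(λ + 1)^2, so the eigenvalues are -1, -1, 3.
λ=3: eigenvector (-1, 0, -1).
λ=-1: eigenvector (2, 0, 1).
λ=-1: eigenvector (2, 1, 2).
P = [[-1, 2, 2], [0, 0, 1], [-1, 1, 2]], D = diag(3, -1, -1), P⁻¹ = [[1, 2, -2], [1, 0, -1], [0, 1, 0]].
M⁴ = P·diag(81, 1, 1)·P⁻¹ = [[-79, -160, 160], [0, 1, 0], [-80, -160, 161]].
The requested entry is -160.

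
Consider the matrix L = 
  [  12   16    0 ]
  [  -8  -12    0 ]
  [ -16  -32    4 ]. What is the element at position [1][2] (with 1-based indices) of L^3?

256

Characteristic polynomial: μ^3 - 4μ^2 - 16μ + 64 = (μ - 4)^2(μ + 4), so the eigenvalues are -4, 4, 4.
μ=4: eigenvector (2, -1, -2).
μ=-4: eigenvector (-1, 1, 2).
μ=4: eigenvector (0, 0, 1).
P = [[2, -1, 0], [-1, 1, 0], [-2, 2, 1]], D = diag(4, -4, 4), P⁻¹ = [[1, 1, 0], [1, 2, 0], [0, -2, 1]].
L³ = P·diag(64, -64, 64)·P⁻¹ = [[192, 256, 0], [-128, -192, 0], [-256, -512, 64]].
The requested entry is 256.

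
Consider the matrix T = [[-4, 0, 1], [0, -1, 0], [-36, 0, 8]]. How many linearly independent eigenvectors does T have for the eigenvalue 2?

T − 2I = [[-6, 0, 1], [0, -3, 0], [-36, 0, 6]].
This matrix has rank 2, so its null space has dimension 3 − 2 = 1.

1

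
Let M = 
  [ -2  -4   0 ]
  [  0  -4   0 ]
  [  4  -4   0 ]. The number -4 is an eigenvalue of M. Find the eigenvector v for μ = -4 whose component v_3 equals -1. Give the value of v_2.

M + 4I = [[2, -4, 0], [0, 0, 0], [4, -4, 4]].
Solving (M + 4I)v = 0 gives the eigenspace spanned by (2, 1, -1).
With v_3 = -1, v = (2, 1, -1), so v_2 = 1.

1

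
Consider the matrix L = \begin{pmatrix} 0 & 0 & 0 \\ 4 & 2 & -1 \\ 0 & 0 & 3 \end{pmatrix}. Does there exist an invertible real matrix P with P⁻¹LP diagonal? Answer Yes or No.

Characteristic polynomial: p(t) = t^3 - 5t^2 + 6t = t(t - 3)(t - 2).
All 3 eigenvalues are distinct, so L is diagonalizable.

Yes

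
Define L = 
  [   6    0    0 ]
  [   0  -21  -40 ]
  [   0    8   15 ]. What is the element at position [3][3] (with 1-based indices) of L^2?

Characteristic polynomial: s^3 - 31s - 30 = (s - 6)(s + 1)(s + 5), so the eigenvalues are -5, -1, 6.
s=6: eigenvector (1, 0, 0).
s=-5: eigenvector (0, 5, -2).
s=-1: eigenvector (0, -2, 1).
P = [[1, 0, 0], [0, 5, -2], [0, -2, 1]], D = diag(6, -5, -1), P⁻¹ = [[1, 0, 0], [0, 1, 2], [0, 2, 5]].
L² = P·diag(36, 25, 1)·P⁻¹ = [[36, 0, 0], [0, 121, 240], [0, -48, -95]].
The requested entry is -95.

-95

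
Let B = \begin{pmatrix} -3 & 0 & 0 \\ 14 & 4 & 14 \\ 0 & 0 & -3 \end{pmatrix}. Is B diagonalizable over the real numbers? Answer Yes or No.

Yes

Characteristic polynomial: p(μ) = μ^3 + 2μ^2 - 15μ - 36 = (μ - 4)(μ + 3)^2.
μ = -3 has algebraic multiplicity 2; rank(B + 3I) = 1, so geometric multiplicity = 2.
Every eigenvalue has geometric = algebraic multiplicity, so B is diagonalizable.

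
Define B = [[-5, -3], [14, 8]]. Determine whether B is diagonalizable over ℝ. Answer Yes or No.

Characteristic polynomial: p(t) = t^2 - 3t + 2 = (t - 2)(t - 1).
All 2 eigenvalues are distinct, so B is diagonalizable.

Yes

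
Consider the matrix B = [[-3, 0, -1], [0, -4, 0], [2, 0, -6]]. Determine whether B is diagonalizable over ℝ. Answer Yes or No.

Yes

Characteristic polynomial: p(t) = t^3 + 13t^2 + 56t + 80 = (t + 4)^2(t + 5).
t = -4 has algebraic multiplicity 2; rank(B + 4I) = 1, so geometric multiplicity = 2.
Every eigenvalue has geometric = algebraic multiplicity, so B is diagonalizable.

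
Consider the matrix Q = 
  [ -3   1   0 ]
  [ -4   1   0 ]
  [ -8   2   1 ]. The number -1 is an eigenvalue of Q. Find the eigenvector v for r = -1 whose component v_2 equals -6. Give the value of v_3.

-6

Q + 1I = [[-2, 1, 0], [-4, 2, 0], [-8, 2, 2]].
Solving (Q + 1I)v = 0 gives the eigenspace spanned by (-3, -6, -6).
With v_2 = -6, v = (-3, -6, -6), so v_3 = -6.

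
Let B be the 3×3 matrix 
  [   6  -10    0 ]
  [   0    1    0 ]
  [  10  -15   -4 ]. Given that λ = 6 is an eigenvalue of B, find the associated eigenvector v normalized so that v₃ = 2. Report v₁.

2

B − 6I = [[0, -10, 0], [0, -5, 0], [10, -15, -10]].
Solving (B − 6I)v = 0 gives the eigenspace spanned by (2, 0, 2).
With v₃ = 2, v = (2, 0, 2), so v₁ = 2.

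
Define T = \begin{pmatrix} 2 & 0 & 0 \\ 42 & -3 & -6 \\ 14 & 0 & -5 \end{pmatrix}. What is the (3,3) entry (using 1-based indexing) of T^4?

625

Characteristic polynomial: μ^3 + 6μ^2 - μ - 30 = (μ - 2)(μ + 3)(μ + 5), so the eigenvalues are -5, -3, 2.
μ=2: eigenvector (1, 6, 2).
μ=-3: eigenvector (0, 1, 0).
μ=-5: eigenvector (0, 3, 1).
P = [[1, 0, 0], [6, 1, 3], [2, 0, 1]], D = diag(2, -3, -5), P⁻¹ = [[1, 0, 0], [0, 1, -3], [-2, 0, 1]].
T⁴ = P·diag(16, 81, 625)·P⁻¹ = [[16, 0, 0], [-3654, 81, 1632], [-1218, 0, 625]].
The requested entry is 625.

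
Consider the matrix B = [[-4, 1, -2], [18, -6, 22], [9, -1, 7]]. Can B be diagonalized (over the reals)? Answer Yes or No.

No

Characteristic polynomial: p(s) = s^3 + 3s^2 - 24s - 80 = (s - 5)(s + 4)^2.
s = -4 has algebraic multiplicity 2; rank(B + 4I) = 2, so geometric multiplicity = 1.
Geometric multiplicity < algebraic multiplicity, so B is not diagonalizable.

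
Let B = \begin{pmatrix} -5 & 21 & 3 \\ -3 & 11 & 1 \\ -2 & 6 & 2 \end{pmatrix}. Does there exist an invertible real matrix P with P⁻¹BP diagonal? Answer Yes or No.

Characteristic polynomial: p(λ) = λ^3 - 8λ^2 + 20λ - 16 = (λ - 4)(λ - 2)^2.
λ = 2 has algebraic multiplicity 2; rank(B − 2I) = 2, so geometric multiplicity = 1.
Geometric multiplicity < algebraic multiplicity, so B is not diagonalizable.

No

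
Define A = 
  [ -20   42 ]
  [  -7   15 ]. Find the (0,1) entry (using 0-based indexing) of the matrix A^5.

46662

Characteristic polynomial: t^2 + 5t - 6 = (t - 1)(t + 6), so the eigenvalues are -6, 1.
t=-6: eigenvector (3, 1).
t=1: eigenvector (2, 1).
P = [[3, 2], [1, 1]], D = diag(-6, 1), P⁻¹ = [[1, -2], [-1, 3]].
A⁵ = P·diag(-7776, 1)·P⁻¹ = [[-23330, 46662], [-7777, 15555]].
The requested entry is 46662.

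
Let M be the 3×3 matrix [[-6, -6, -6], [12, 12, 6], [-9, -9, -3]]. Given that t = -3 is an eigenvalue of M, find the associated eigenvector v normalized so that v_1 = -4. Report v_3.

M + 3I = [[-3, -6, -6], [12, 15, 6], [-9, -9, 0]].
Solving (M + 3I)v = 0 gives the eigenspace spanned by (-4, 4, -2).
With v_1 = -4, v = (-4, 4, -2), so v_3 = -2.

-2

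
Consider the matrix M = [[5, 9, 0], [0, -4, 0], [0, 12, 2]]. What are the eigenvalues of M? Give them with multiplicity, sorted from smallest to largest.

-4, 2, 5

Characteristic polynomial: p(s) = s^3 - 3s^2 - 18s + 40 = (s - 5)(s - 2)(s + 4).
Roots (with multiplicity): -4, 2, 5.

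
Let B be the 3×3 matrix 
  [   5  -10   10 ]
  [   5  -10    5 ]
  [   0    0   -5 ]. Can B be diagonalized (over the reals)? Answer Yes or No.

Characteristic polynomial: p(r) = r^3 + 10r^2 + 25r = r(r + 5)^2.
r = -5 has algebraic multiplicity 2; rank(B + 5I) = 1, so geometric multiplicity = 2.
Every eigenvalue has geometric = algebraic multiplicity, so B is diagonalizable.

Yes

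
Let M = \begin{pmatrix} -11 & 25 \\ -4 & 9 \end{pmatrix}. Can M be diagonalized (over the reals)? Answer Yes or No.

No

Characteristic polynomial: p(r) = r^2 + 2r + 1 = (r + 1)^2.
r = -1 has algebraic multiplicity 2; rank(M + 1I) = 1, so geometric multiplicity = 1.
Geometric multiplicity < algebraic multiplicity, so M is not diagonalizable.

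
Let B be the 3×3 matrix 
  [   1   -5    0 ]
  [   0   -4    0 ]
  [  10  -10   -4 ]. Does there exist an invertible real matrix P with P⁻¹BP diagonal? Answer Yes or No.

Characteristic polynomial: p(t) = t^3 + 7t^2 + 8t - 16 = (t - 1)(t + 4)^2.
t = -4 has algebraic multiplicity 2; rank(B + 4I) = 1, so geometric multiplicity = 2.
Every eigenvalue has geometric = algebraic multiplicity, so B is diagonalizable.

Yes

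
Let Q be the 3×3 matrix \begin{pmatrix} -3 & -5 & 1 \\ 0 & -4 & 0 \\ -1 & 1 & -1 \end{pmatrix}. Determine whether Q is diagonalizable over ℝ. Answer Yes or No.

No

Characteristic polynomial: p(s) = s^3 + 8s^2 + 20s + 16 = (s + 2)^2(s + 4).
s = -2 has algebraic multiplicity 2; rank(Q + 2I) = 2, so geometric multiplicity = 1.
Geometric multiplicity < algebraic multiplicity, so Q is not diagonalizable.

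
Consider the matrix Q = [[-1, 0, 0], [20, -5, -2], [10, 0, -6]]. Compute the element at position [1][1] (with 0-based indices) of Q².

25

Characteristic polynomial: r^3 + 12r^2 + 41r + 30 = (r + 1)(r + 5)(r + 6), so the eigenvalues are -6, -5, -1.
r=-1: eigenvector (1, 4, 2).
r=-6: eigenvector (0, 2, 1).
r=-5: eigenvector (0, 1, 0).
P = [[1, 0, 0], [4, 2, 1], [2, 1, 0]], D = diag(-1, -6, -5), P⁻¹ = [[1, 0, 0], [-2, 0, 1], [0, 1, -2]].
Q² = P·diag(1, 36, 25)·P⁻¹ = [[1, 0, 0], [-140, 25, 22], [-70, 0, 36]].
The requested entry is 25.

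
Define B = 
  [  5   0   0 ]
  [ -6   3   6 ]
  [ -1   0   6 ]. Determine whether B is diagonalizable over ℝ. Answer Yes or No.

Yes

Characteristic polynomial: p(r) = r^3 - 14r^2 + 63r - 90 = (r - 6)(r - 5)(r - 3).
All 3 eigenvalues are distinct, so B is diagonalizable.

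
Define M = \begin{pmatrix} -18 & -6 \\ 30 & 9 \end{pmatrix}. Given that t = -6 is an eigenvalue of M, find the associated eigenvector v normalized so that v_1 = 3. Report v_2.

M + 6I = [[-12, -6], [30, 15]].
Solving (M + 6I)v = 0 gives the eigenspace spanned by (3, -6).
With v_1 = 3, v = (3, -6), so v_2 = -6.

-6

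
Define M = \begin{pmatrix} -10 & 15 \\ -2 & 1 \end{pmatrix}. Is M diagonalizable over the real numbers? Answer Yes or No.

Yes

Characteristic polynomial: p(r) = r^2 + 9r + 20 = (r + 4)(r + 5).
All 2 eigenvalues are distinct, so M is diagonalizable.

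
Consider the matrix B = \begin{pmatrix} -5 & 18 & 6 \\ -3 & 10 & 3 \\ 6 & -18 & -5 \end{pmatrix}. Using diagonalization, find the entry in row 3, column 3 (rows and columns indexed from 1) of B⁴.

31

Characteristic polynomial: t^3 - 3t + 2 = (t - 1)^2(t + 2), so the eigenvalues are -2, 1, 1.
t=1: eigenvector (1, 0, 1).
t=-2: eigenvector (2, 1, -2).
t=1: eigenvector (2, 1, -1).
P = [[1, 2, 2], [0, 1, 1], [1, -2, -1]], D = diag(1, -2, 1), P⁻¹ = [[1, -2, 0], [1, -3, -1], [-1, 4, 1]].
B⁴ = P·diag(1, 16, 1)·P⁻¹ = [[31, -90, -30], [15, -44, -15], [-30, 90, 31]].
The requested entry is 31.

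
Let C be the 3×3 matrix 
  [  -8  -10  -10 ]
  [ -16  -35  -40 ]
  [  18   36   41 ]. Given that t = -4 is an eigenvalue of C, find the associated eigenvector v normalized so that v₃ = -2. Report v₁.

5

C + 4I = [[-4, -10, -10], [-16, -31, -40], [18, 36, 45]].
Solving (C + 4I)v = 0 gives the eigenspace spanned by (5, 0, -2).
With v₃ = -2, v = (5, 0, -2), so v₁ = 5.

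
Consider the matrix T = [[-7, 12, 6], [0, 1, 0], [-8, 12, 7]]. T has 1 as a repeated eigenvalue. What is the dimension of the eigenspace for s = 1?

T − 1I = [[-8, 12, 6], [0, 0, 0], [-8, 12, 6]].
This matrix has rank 1, so its null space has dimension 3 − 1 = 2.

2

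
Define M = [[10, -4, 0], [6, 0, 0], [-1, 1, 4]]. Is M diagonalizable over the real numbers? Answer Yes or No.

No

Characteristic polynomial: p(t) = t^3 - 14t^2 + 64t - 96 = (t - 6)(t - 4)^2.
t = 4 has algebraic multiplicity 2; rank(M − 4I) = 2, so geometric multiplicity = 1.
Geometric multiplicity < algebraic multiplicity, so M is not diagonalizable.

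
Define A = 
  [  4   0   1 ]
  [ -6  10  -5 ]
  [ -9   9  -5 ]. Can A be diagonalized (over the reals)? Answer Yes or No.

No

Characteristic polynomial: p(s) = s^3 - 9s^2 + 24s - 16 = (s - 4)^2(s - 1).
s = 4 has algebraic multiplicity 2; rank(A − 4I) = 2, so geometric multiplicity = 1.
Geometric multiplicity < algebraic multiplicity, so A is not diagonalizable.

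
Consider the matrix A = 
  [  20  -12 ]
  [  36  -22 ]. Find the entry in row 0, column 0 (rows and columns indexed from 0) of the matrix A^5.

Characteristic polynomial: μ^2 + 2μ - 8 = (μ - 2)(μ + 4), so the eigenvalues are -4, 2.
μ=-4: eigenvector (-1, -2).
μ=2: eigenvector (-2, -3).
P = [[-1, -2], [-2, -3]], D = diag(-4, 2), P⁻¹ = [[3, -2], [-2, 1]].
A⁵ = P·diag(-1024, 32)·P⁻¹ = [[3200, -2112], [6336, -4192]].
The requested entry is 3200.

3200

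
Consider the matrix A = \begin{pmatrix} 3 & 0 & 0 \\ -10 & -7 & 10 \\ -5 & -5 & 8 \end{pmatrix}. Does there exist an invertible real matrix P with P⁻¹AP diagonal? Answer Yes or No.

Yes

Characteristic polynomial: p(r) = r^3 - 4r^2 - 3r + 18 = (r - 3)^2(r + 2).
r = 3 has algebraic multiplicity 2; rank(A − 3I) = 1, so geometric multiplicity = 2.
Every eigenvalue has geometric = algebraic multiplicity, so A is diagonalizable.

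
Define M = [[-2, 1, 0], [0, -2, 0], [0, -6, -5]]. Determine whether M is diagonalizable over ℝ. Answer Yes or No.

Characteristic polynomial: p(λ) = λ^3 + 9λ^2 + 24λ + 20 = (λ + 2)^2(λ + 5).
λ = -2 has algebraic multiplicity 2; rank(M + 2I) = 2, so geometric multiplicity = 1.
Geometric multiplicity < algebraic multiplicity, so M is not diagonalizable.

No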